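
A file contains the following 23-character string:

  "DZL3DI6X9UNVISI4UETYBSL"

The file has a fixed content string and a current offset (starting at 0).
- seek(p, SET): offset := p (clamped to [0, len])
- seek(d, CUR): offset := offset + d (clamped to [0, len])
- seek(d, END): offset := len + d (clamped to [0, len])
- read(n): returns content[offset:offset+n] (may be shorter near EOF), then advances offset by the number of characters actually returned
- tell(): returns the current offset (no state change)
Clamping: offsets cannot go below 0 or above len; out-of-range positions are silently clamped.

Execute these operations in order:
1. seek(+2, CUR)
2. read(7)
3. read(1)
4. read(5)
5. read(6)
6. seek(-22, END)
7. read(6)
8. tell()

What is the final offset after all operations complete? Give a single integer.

After 1 (seek(+2, CUR)): offset=2
After 2 (read(7)): returned 'L3DI6X9', offset=9
After 3 (read(1)): returned 'U', offset=10
After 4 (read(5)): returned 'NVISI', offset=15
After 5 (read(6)): returned '4UETYB', offset=21
After 6 (seek(-22, END)): offset=1
After 7 (read(6)): returned 'ZL3DI6', offset=7
After 8 (tell()): offset=7

Answer: 7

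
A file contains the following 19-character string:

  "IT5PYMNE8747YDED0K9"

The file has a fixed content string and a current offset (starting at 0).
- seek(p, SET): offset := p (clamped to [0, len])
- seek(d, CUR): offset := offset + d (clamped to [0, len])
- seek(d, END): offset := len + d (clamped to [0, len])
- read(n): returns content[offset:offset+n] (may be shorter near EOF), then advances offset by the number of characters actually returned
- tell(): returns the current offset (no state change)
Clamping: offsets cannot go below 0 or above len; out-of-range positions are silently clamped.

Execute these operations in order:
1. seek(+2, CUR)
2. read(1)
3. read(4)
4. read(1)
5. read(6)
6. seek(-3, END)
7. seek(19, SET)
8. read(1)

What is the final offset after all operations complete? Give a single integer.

Answer: 19

Derivation:
After 1 (seek(+2, CUR)): offset=2
After 2 (read(1)): returned '5', offset=3
After 3 (read(4)): returned 'PYMN', offset=7
After 4 (read(1)): returned 'E', offset=8
After 5 (read(6)): returned '8747YD', offset=14
After 6 (seek(-3, END)): offset=16
After 7 (seek(19, SET)): offset=19
After 8 (read(1)): returned '', offset=19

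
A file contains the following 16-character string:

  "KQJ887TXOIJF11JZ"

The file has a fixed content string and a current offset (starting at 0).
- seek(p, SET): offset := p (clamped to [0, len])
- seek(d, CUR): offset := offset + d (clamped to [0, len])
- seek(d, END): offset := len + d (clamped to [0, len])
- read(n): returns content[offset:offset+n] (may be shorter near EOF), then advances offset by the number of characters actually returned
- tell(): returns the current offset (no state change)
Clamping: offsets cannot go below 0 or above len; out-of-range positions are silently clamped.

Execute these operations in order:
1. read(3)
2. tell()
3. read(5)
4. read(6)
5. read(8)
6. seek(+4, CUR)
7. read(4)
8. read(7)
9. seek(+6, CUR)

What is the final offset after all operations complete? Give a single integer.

Answer: 16

Derivation:
After 1 (read(3)): returned 'KQJ', offset=3
After 2 (tell()): offset=3
After 3 (read(5)): returned '887TX', offset=8
After 4 (read(6)): returned 'OIJF11', offset=14
After 5 (read(8)): returned 'JZ', offset=16
After 6 (seek(+4, CUR)): offset=16
After 7 (read(4)): returned '', offset=16
After 8 (read(7)): returned '', offset=16
After 9 (seek(+6, CUR)): offset=16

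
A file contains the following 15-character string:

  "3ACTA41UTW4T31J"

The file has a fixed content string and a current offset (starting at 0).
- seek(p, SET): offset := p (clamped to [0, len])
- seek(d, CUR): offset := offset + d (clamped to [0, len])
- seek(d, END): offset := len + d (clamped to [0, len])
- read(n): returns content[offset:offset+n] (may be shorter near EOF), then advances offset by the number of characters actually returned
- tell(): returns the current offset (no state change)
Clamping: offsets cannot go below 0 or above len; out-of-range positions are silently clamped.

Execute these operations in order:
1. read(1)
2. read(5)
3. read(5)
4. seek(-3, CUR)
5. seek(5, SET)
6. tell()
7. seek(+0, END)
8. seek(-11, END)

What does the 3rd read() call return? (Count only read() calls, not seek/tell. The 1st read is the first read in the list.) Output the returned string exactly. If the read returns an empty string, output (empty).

Answer: 1UTW4

Derivation:
After 1 (read(1)): returned '3', offset=1
After 2 (read(5)): returned 'ACTA4', offset=6
After 3 (read(5)): returned '1UTW4', offset=11
After 4 (seek(-3, CUR)): offset=8
After 5 (seek(5, SET)): offset=5
After 6 (tell()): offset=5
After 7 (seek(+0, END)): offset=15
After 8 (seek(-11, END)): offset=4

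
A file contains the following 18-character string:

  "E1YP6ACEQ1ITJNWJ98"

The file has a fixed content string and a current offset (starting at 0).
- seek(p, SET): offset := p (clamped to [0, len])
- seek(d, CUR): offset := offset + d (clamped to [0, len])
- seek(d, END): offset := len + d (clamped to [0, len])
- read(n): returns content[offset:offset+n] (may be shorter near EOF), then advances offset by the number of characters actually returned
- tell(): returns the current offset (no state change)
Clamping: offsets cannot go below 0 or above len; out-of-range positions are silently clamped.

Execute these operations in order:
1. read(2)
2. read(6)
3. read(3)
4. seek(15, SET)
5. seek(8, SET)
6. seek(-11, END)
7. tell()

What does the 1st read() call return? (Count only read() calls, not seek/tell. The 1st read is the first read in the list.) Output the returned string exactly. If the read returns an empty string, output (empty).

After 1 (read(2)): returned 'E1', offset=2
After 2 (read(6)): returned 'YP6ACE', offset=8
After 3 (read(3)): returned 'Q1I', offset=11
After 4 (seek(15, SET)): offset=15
After 5 (seek(8, SET)): offset=8
After 6 (seek(-11, END)): offset=7
After 7 (tell()): offset=7

Answer: E1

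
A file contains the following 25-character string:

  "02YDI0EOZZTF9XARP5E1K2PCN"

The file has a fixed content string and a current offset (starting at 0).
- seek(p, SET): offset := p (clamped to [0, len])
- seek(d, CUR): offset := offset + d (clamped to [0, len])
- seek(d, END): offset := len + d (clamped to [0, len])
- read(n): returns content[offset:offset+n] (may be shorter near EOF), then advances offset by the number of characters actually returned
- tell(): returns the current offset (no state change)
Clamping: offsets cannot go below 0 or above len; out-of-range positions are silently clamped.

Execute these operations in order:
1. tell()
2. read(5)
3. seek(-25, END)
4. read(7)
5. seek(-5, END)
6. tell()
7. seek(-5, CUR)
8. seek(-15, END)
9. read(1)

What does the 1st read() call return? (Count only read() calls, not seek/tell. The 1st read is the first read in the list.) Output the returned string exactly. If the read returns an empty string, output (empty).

After 1 (tell()): offset=0
After 2 (read(5)): returned '02YDI', offset=5
After 3 (seek(-25, END)): offset=0
After 4 (read(7)): returned '02YDI0E', offset=7
After 5 (seek(-5, END)): offset=20
After 6 (tell()): offset=20
After 7 (seek(-5, CUR)): offset=15
After 8 (seek(-15, END)): offset=10
After 9 (read(1)): returned 'T', offset=11

Answer: 02YDI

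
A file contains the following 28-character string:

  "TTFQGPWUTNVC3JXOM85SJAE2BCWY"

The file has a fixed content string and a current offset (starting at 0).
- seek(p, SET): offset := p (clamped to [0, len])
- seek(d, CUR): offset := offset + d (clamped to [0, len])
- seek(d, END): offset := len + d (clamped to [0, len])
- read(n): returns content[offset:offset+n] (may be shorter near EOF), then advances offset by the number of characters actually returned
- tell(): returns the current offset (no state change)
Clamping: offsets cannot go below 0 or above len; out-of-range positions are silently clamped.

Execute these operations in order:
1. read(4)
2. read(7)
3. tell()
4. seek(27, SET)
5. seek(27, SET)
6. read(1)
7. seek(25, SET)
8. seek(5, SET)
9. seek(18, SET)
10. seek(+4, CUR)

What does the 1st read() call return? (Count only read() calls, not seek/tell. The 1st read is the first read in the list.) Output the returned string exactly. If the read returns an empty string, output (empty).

Answer: TTFQ

Derivation:
After 1 (read(4)): returned 'TTFQ', offset=4
After 2 (read(7)): returned 'GPWUTNV', offset=11
After 3 (tell()): offset=11
After 4 (seek(27, SET)): offset=27
After 5 (seek(27, SET)): offset=27
After 6 (read(1)): returned 'Y', offset=28
After 7 (seek(25, SET)): offset=25
After 8 (seek(5, SET)): offset=5
After 9 (seek(18, SET)): offset=18
After 10 (seek(+4, CUR)): offset=22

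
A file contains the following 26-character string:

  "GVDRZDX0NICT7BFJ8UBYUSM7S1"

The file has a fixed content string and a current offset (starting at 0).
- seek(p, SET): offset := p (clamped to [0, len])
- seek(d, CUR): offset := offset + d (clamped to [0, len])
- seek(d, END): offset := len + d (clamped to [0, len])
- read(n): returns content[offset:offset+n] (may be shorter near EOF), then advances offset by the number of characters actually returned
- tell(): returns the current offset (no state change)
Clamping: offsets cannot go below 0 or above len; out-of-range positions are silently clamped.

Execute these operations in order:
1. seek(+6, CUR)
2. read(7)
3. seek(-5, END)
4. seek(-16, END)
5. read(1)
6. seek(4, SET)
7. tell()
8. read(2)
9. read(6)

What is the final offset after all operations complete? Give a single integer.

Answer: 12

Derivation:
After 1 (seek(+6, CUR)): offset=6
After 2 (read(7)): returned 'X0NICT7', offset=13
After 3 (seek(-5, END)): offset=21
After 4 (seek(-16, END)): offset=10
After 5 (read(1)): returned 'C', offset=11
After 6 (seek(4, SET)): offset=4
After 7 (tell()): offset=4
After 8 (read(2)): returned 'ZD', offset=6
After 9 (read(6)): returned 'X0NICT', offset=12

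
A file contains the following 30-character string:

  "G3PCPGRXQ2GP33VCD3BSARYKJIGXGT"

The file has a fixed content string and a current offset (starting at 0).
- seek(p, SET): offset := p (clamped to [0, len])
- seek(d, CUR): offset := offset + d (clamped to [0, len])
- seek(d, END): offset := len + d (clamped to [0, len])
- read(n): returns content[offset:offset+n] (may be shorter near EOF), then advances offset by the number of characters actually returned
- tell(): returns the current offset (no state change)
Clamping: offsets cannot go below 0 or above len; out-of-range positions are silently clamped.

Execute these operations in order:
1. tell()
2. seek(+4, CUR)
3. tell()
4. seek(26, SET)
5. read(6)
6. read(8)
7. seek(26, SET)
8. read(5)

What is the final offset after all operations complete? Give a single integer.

After 1 (tell()): offset=0
After 2 (seek(+4, CUR)): offset=4
After 3 (tell()): offset=4
After 4 (seek(26, SET)): offset=26
After 5 (read(6)): returned 'GXGT', offset=30
After 6 (read(8)): returned '', offset=30
After 7 (seek(26, SET)): offset=26
After 8 (read(5)): returned 'GXGT', offset=30

Answer: 30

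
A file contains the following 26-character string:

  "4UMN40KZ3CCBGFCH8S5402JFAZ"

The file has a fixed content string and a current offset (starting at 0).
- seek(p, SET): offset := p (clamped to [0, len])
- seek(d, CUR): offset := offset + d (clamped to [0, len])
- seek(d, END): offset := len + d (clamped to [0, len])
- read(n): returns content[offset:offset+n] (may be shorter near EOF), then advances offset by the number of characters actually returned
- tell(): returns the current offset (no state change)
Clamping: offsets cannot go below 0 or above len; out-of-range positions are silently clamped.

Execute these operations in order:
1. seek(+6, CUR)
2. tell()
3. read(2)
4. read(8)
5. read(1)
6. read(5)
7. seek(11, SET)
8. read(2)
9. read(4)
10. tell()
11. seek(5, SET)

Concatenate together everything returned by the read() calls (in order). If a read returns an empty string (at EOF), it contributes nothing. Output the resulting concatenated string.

After 1 (seek(+6, CUR)): offset=6
After 2 (tell()): offset=6
After 3 (read(2)): returned 'KZ', offset=8
After 4 (read(8)): returned '3CCBGFCH', offset=16
After 5 (read(1)): returned '8', offset=17
After 6 (read(5)): returned 'S5402', offset=22
After 7 (seek(11, SET)): offset=11
After 8 (read(2)): returned 'BG', offset=13
After 9 (read(4)): returned 'FCH8', offset=17
After 10 (tell()): offset=17
After 11 (seek(5, SET)): offset=5

Answer: KZ3CCBGFCH8S5402BGFCH8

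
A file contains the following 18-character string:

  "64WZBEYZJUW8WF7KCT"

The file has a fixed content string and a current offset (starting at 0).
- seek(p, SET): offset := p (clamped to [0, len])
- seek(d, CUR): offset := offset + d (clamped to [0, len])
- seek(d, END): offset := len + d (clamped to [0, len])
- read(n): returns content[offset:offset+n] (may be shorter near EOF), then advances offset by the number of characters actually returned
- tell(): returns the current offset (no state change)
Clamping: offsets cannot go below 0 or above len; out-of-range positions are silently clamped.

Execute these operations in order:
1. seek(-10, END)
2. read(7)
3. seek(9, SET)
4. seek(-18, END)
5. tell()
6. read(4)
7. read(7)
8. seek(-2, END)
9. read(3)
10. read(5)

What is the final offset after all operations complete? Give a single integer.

After 1 (seek(-10, END)): offset=8
After 2 (read(7)): returned 'JUW8WF7', offset=15
After 3 (seek(9, SET)): offset=9
After 4 (seek(-18, END)): offset=0
After 5 (tell()): offset=0
After 6 (read(4)): returned '64WZ', offset=4
After 7 (read(7)): returned 'BEYZJUW', offset=11
After 8 (seek(-2, END)): offset=16
After 9 (read(3)): returned 'CT', offset=18
After 10 (read(5)): returned '', offset=18

Answer: 18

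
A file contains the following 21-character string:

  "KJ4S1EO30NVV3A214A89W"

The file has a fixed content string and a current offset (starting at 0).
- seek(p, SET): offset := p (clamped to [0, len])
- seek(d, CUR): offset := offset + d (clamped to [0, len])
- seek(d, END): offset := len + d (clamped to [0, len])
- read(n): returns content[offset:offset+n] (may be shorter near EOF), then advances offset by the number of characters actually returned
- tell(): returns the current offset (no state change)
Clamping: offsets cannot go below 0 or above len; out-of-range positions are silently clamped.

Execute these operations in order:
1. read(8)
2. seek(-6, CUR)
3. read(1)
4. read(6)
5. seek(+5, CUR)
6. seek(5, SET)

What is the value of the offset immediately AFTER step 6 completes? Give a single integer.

Answer: 5

Derivation:
After 1 (read(8)): returned 'KJ4S1EO3', offset=8
After 2 (seek(-6, CUR)): offset=2
After 3 (read(1)): returned '4', offset=3
After 4 (read(6)): returned 'S1EO30', offset=9
After 5 (seek(+5, CUR)): offset=14
After 6 (seek(5, SET)): offset=5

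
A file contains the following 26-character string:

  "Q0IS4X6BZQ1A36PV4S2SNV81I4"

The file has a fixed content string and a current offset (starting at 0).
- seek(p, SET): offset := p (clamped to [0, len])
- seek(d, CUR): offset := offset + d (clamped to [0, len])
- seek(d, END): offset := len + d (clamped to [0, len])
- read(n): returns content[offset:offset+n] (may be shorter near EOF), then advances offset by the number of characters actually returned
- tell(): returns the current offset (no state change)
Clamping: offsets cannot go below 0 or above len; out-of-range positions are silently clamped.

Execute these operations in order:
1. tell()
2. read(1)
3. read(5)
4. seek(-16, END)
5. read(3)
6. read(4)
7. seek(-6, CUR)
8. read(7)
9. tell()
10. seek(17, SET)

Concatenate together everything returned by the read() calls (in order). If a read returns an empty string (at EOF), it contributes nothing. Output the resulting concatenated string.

Answer: Q0IS4X1A36PV4A36PV4S

Derivation:
After 1 (tell()): offset=0
After 2 (read(1)): returned 'Q', offset=1
After 3 (read(5)): returned '0IS4X', offset=6
After 4 (seek(-16, END)): offset=10
After 5 (read(3)): returned '1A3', offset=13
After 6 (read(4)): returned '6PV4', offset=17
After 7 (seek(-6, CUR)): offset=11
After 8 (read(7)): returned 'A36PV4S', offset=18
After 9 (tell()): offset=18
After 10 (seek(17, SET)): offset=17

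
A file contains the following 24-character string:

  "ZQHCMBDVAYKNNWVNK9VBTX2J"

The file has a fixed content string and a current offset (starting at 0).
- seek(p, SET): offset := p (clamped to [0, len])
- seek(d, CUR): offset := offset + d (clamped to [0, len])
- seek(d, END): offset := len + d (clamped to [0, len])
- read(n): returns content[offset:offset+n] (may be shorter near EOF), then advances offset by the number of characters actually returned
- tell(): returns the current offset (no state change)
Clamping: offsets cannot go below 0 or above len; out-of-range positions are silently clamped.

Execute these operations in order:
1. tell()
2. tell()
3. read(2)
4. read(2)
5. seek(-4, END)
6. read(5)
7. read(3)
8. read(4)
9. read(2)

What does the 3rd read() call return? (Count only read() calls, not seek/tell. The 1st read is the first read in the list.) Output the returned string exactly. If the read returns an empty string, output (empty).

Answer: TX2J

Derivation:
After 1 (tell()): offset=0
After 2 (tell()): offset=0
After 3 (read(2)): returned 'ZQ', offset=2
After 4 (read(2)): returned 'HC', offset=4
After 5 (seek(-4, END)): offset=20
After 6 (read(5)): returned 'TX2J', offset=24
After 7 (read(3)): returned '', offset=24
After 8 (read(4)): returned '', offset=24
After 9 (read(2)): returned '', offset=24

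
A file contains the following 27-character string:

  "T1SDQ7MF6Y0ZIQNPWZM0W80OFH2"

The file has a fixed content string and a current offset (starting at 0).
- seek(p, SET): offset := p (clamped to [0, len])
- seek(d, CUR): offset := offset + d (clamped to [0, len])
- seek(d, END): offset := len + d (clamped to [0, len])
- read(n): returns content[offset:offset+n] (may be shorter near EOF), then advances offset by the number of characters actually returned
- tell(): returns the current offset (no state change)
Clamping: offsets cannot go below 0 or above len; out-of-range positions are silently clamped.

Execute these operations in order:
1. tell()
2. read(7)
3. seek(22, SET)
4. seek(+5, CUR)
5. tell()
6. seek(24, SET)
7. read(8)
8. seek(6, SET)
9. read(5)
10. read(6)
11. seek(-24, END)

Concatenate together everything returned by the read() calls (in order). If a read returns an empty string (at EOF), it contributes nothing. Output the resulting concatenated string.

Answer: T1SDQ7MFH2MF6Y0ZIQNPW

Derivation:
After 1 (tell()): offset=0
After 2 (read(7)): returned 'T1SDQ7M', offset=7
After 3 (seek(22, SET)): offset=22
After 4 (seek(+5, CUR)): offset=27
After 5 (tell()): offset=27
After 6 (seek(24, SET)): offset=24
After 7 (read(8)): returned 'FH2', offset=27
After 8 (seek(6, SET)): offset=6
After 9 (read(5)): returned 'MF6Y0', offset=11
After 10 (read(6)): returned 'ZIQNPW', offset=17
After 11 (seek(-24, END)): offset=3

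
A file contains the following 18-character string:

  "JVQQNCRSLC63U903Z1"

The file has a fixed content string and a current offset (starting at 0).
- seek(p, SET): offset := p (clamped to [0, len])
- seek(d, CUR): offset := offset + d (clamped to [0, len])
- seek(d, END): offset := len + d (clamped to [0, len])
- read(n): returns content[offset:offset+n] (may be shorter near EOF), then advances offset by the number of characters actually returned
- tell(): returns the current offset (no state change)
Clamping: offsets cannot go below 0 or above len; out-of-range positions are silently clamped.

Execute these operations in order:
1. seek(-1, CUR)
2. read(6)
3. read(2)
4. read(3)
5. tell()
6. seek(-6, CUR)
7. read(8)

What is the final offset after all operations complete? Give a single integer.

Answer: 13

Derivation:
After 1 (seek(-1, CUR)): offset=0
After 2 (read(6)): returned 'JVQQNC', offset=6
After 3 (read(2)): returned 'RS', offset=8
After 4 (read(3)): returned 'LC6', offset=11
After 5 (tell()): offset=11
After 6 (seek(-6, CUR)): offset=5
After 7 (read(8)): returned 'CRSLC63U', offset=13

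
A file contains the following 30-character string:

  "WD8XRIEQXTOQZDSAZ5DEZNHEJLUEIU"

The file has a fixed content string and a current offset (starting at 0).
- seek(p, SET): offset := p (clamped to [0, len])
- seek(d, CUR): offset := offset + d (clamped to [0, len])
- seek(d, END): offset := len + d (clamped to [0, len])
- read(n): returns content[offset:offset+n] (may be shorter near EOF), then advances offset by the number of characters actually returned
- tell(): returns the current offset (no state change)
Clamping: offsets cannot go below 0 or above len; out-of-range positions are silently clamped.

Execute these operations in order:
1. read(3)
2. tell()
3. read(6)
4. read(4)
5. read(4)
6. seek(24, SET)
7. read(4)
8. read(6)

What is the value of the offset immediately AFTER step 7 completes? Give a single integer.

Answer: 28

Derivation:
After 1 (read(3)): returned 'WD8', offset=3
After 2 (tell()): offset=3
After 3 (read(6)): returned 'XRIEQX', offset=9
After 4 (read(4)): returned 'TOQZ', offset=13
After 5 (read(4)): returned 'DSAZ', offset=17
After 6 (seek(24, SET)): offset=24
After 7 (read(4)): returned 'JLUE', offset=28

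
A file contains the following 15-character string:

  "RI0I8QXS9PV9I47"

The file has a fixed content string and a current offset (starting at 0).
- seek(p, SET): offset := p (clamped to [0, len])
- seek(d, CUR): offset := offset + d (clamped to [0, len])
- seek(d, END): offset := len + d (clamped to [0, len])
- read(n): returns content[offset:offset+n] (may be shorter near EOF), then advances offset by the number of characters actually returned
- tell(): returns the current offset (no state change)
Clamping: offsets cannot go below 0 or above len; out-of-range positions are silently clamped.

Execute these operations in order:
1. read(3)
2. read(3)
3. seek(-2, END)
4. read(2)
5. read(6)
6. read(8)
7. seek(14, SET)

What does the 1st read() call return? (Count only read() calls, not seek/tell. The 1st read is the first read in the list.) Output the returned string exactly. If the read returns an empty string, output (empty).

After 1 (read(3)): returned 'RI0', offset=3
After 2 (read(3)): returned 'I8Q', offset=6
After 3 (seek(-2, END)): offset=13
After 4 (read(2)): returned '47', offset=15
After 5 (read(6)): returned '', offset=15
After 6 (read(8)): returned '', offset=15
After 7 (seek(14, SET)): offset=14

Answer: RI0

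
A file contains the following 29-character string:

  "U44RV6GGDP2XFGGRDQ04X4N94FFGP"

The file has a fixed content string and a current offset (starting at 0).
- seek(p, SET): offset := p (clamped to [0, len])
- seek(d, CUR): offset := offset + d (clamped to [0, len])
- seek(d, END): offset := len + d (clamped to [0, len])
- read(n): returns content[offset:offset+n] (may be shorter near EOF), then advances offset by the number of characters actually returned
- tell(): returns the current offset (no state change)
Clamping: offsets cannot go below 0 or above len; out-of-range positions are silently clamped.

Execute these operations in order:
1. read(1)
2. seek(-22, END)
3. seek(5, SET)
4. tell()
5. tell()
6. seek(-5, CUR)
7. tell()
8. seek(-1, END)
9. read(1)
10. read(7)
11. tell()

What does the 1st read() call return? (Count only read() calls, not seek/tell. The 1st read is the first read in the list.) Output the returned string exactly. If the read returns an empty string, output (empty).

Answer: U

Derivation:
After 1 (read(1)): returned 'U', offset=1
After 2 (seek(-22, END)): offset=7
After 3 (seek(5, SET)): offset=5
After 4 (tell()): offset=5
After 5 (tell()): offset=5
After 6 (seek(-5, CUR)): offset=0
After 7 (tell()): offset=0
After 8 (seek(-1, END)): offset=28
After 9 (read(1)): returned 'P', offset=29
After 10 (read(7)): returned '', offset=29
After 11 (tell()): offset=29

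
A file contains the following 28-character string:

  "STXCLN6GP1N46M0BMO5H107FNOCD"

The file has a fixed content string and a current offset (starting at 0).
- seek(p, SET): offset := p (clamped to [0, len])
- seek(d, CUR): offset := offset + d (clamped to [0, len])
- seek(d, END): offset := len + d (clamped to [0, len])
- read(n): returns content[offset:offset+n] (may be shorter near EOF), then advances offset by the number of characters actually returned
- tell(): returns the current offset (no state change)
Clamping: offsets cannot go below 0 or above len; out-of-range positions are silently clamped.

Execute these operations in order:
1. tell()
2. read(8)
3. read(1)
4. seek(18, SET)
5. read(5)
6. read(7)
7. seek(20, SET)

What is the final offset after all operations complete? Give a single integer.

After 1 (tell()): offset=0
After 2 (read(8)): returned 'STXCLN6G', offset=8
After 3 (read(1)): returned 'P', offset=9
After 4 (seek(18, SET)): offset=18
After 5 (read(5)): returned '5H107', offset=23
After 6 (read(7)): returned 'FNOCD', offset=28
After 7 (seek(20, SET)): offset=20

Answer: 20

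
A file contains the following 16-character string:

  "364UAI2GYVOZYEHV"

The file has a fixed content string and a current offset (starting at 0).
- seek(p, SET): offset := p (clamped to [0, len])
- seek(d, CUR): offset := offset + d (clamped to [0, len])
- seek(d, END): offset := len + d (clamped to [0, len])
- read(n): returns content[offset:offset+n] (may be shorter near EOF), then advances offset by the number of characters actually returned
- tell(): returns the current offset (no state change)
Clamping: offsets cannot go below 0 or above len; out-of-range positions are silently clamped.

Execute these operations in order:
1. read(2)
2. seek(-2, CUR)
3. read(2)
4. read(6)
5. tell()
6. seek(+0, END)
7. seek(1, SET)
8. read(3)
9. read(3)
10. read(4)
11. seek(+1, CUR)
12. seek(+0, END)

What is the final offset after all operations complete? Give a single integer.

Answer: 16

Derivation:
After 1 (read(2)): returned '36', offset=2
After 2 (seek(-2, CUR)): offset=0
After 3 (read(2)): returned '36', offset=2
After 4 (read(6)): returned '4UAI2G', offset=8
After 5 (tell()): offset=8
After 6 (seek(+0, END)): offset=16
After 7 (seek(1, SET)): offset=1
After 8 (read(3)): returned '64U', offset=4
After 9 (read(3)): returned 'AI2', offset=7
After 10 (read(4)): returned 'GYVO', offset=11
After 11 (seek(+1, CUR)): offset=12
After 12 (seek(+0, END)): offset=16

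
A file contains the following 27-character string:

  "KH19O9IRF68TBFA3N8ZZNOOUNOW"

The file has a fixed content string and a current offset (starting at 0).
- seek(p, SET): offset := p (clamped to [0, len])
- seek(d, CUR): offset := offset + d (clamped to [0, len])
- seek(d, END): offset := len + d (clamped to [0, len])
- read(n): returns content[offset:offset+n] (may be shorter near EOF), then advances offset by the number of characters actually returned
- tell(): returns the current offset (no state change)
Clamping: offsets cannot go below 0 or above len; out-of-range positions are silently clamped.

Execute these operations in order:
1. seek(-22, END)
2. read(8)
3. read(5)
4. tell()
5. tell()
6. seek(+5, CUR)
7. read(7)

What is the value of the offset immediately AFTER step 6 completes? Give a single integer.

Answer: 23

Derivation:
After 1 (seek(-22, END)): offset=5
After 2 (read(8)): returned '9IRF68TB', offset=13
After 3 (read(5)): returned 'FA3N8', offset=18
After 4 (tell()): offset=18
After 5 (tell()): offset=18
After 6 (seek(+5, CUR)): offset=23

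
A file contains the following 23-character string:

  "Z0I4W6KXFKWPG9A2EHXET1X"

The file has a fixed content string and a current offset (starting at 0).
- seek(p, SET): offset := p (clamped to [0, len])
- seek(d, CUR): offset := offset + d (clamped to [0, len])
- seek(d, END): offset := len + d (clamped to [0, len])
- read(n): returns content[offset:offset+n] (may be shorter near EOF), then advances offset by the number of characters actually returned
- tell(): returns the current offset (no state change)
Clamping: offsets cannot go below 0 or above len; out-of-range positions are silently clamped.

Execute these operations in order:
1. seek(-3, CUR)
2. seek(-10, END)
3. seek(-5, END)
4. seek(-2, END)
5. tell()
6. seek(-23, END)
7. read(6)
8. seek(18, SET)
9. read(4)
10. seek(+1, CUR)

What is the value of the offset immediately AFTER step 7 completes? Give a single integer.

After 1 (seek(-3, CUR)): offset=0
After 2 (seek(-10, END)): offset=13
After 3 (seek(-5, END)): offset=18
After 4 (seek(-2, END)): offset=21
After 5 (tell()): offset=21
After 6 (seek(-23, END)): offset=0
After 7 (read(6)): returned 'Z0I4W6', offset=6

Answer: 6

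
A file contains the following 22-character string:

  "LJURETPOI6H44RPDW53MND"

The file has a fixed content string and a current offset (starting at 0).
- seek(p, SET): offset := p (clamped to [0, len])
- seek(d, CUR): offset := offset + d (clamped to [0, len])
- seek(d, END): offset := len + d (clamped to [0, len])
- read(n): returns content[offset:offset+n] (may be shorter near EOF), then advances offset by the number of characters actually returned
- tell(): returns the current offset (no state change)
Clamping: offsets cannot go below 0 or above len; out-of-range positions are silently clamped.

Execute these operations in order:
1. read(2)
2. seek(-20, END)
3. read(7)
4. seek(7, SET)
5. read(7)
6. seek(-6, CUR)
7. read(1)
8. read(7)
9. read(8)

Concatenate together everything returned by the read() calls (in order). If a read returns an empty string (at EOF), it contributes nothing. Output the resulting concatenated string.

After 1 (read(2)): returned 'LJ', offset=2
After 2 (seek(-20, END)): offset=2
After 3 (read(7)): returned 'URETPOI', offset=9
After 4 (seek(7, SET)): offset=7
After 5 (read(7)): returned 'OI6H44R', offset=14
After 6 (seek(-6, CUR)): offset=8
After 7 (read(1)): returned 'I', offset=9
After 8 (read(7)): returned '6H44RPD', offset=16
After 9 (read(8)): returned 'W53MND', offset=22

Answer: LJURETPOIOI6H44RI6H44RPDW53MND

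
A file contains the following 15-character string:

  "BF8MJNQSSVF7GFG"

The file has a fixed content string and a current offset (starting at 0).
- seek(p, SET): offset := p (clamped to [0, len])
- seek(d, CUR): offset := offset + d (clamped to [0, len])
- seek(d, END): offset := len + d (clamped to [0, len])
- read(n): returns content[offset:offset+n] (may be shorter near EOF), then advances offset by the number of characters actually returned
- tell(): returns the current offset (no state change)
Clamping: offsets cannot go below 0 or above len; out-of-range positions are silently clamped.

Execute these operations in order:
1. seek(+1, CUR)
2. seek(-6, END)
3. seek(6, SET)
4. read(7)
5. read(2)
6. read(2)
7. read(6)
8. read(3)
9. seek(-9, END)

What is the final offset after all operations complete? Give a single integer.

Answer: 6

Derivation:
After 1 (seek(+1, CUR)): offset=1
After 2 (seek(-6, END)): offset=9
After 3 (seek(6, SET)): offset=6
After 4 (read(7)): returned 'QSSVF7G', offset=13
After 5 (read(2)): returned 'FG', offset=15
After 6 (read(2)): returned '', offset=15
After 7 (read(6)): returned '', offset=15
After 8 (read(3)): returned '', offset=15
After 9 (seek(-9, END)): offset=6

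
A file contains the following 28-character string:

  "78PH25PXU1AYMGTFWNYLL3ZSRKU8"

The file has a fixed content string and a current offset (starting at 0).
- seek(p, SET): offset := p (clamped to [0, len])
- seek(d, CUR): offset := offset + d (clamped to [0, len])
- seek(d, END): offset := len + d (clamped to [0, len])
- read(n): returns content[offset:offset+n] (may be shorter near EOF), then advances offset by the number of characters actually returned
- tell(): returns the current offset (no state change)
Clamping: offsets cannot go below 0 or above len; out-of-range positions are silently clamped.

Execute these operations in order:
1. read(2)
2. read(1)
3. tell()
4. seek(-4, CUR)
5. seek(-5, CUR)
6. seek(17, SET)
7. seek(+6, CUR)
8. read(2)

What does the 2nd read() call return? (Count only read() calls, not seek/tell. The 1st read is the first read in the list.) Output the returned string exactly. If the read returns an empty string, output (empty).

After 1 (read(2)): returned '78', offset=2
After 2 (read(1)): returned 'P', offset=3
After 3 (tell()): offset=3
After 4 (seek(-4, CUR)): offset=0
After 5 (seek(-5, CUR)): offset=0
After 6 (seek(17, SET)): offset=17
After 7 (seek(+6, CUR)): offset=23
After 8 (read(2)): returned 'SR', offset=25

Answer: P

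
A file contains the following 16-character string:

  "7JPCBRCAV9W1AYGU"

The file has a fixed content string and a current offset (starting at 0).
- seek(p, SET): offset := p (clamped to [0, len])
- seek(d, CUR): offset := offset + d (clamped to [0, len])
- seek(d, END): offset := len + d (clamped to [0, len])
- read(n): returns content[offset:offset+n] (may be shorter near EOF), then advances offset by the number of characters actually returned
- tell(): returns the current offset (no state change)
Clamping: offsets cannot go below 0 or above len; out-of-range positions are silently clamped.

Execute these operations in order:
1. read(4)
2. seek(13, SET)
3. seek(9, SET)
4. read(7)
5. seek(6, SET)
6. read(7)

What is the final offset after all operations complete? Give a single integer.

After 1 (read(4)): returned '7JPC', offset=4
After 2 (seek(13, SET)): offset=13
After 3 (seek(9, SET)): offset=9
After 4 (read(7)): returned '9W1AYGU', offset=16
After 5 (seek(6, SET)): offset=6
After 6 (read(7)): returned 'CAV9W1A', offset=13

Answer: 13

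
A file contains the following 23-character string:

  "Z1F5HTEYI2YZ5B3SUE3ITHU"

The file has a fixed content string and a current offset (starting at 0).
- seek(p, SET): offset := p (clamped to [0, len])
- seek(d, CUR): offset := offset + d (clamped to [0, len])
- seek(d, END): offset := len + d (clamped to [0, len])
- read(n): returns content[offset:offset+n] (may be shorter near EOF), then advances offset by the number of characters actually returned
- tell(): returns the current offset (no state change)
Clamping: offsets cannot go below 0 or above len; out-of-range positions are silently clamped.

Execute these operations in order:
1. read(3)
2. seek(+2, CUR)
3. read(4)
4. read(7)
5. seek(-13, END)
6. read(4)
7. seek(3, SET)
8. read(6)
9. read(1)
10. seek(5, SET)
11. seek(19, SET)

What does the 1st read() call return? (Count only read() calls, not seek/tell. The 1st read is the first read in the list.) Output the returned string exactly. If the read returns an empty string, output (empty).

Answer: Z1F

Derivation:
After 1 (read(3)): returned 'Z1F', offset=3
After 2 (seek(+2, CUR)): offset=5
After 3 (read(4)): returned 'TEYI', offset=9
After 4 (read(7)): returned '2YZ5B3S', offset=16
After 5 (seek(-13, END)): offset=10
After 6 (read(4)): returned 'YZ5B', offset=14
After 7 (seek(3, SET)): offset=3
After 8 (read(6)): returned '5HTEYI', offset=9
After 9 (read(1)): returned '2', offset=10
After 10 (seek(5, SET)): offset=5
After 11 (seek(19, SET)): offset=19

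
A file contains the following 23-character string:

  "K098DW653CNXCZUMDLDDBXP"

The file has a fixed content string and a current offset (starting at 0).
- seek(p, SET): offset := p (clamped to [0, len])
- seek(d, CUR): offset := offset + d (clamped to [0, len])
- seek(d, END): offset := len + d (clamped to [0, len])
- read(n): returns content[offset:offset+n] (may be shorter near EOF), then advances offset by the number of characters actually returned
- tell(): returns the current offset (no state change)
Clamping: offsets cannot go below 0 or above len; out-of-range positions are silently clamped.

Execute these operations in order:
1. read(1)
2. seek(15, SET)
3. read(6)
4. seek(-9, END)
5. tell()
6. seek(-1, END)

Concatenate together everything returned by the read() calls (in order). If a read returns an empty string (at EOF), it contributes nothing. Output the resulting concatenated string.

After 1 (read(1)): returned 'K', offset=1
After 2 (seek(15, SET)): offset=15
After 3 (read(6)): returned 'MDLDDB', offset=21
After 4 (seek(-9, END)): offset=14
After 5 (tell()): offset=14
After 6 (seek(-1, END)): offset=22

Answer: KMDLDDB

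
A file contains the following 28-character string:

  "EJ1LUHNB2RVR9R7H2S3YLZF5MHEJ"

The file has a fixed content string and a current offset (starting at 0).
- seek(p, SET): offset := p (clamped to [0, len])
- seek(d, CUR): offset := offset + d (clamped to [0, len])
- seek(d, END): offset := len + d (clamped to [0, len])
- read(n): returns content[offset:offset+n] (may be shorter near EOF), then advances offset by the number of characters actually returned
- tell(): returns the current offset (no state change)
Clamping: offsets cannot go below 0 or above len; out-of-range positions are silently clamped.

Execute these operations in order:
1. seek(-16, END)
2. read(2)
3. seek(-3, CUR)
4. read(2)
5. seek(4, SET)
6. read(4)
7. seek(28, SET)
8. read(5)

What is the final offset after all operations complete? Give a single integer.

After 1 (seek(-16, END)): offset=12
After 2 (read(2)): returned '9R', offset=14
After 3 (seek(-3, CUR)): offset=11
After 4 (read(2)): returned 'R9', offset=13
After 5 (seek(4, SET)): offset=4
After 6 (read(4)): returned 'UHNB', offset=8
After 7 (seek(28, SET)): offset=28
After 8 (read(5)): returned '', offset=28

Answer: 28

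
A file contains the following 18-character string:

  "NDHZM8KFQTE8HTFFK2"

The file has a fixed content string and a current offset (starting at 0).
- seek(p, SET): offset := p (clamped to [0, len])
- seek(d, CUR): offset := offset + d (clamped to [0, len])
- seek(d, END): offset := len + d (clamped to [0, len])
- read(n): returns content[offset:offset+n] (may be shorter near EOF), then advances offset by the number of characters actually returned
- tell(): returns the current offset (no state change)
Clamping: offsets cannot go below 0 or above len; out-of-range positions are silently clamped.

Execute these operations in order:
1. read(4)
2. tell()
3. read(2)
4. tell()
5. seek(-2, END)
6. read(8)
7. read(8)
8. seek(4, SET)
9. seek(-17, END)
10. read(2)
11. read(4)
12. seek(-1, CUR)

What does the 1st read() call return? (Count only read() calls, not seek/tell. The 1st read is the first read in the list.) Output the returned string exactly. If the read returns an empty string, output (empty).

Answer: NDHZ

Derivation:
After 1 (read(4)): returned 'NDHZ', offset=4
After 2 (tell()): offset=4
After 3 (read(2)): returned 'M8', offset=6
After 4 (tell()): offset=6
After 5 (seek(-2, END)): offset=16
After 6 (read(8)): returned 'K2', offset=18
After 7 (read(8)): returned '', offset=18
After 8 (seek(4, SET)): offset=4
After 9 (seek(-17, END)): offset=1
After 10 (read(2)): returned 'DH', offset=3
After 11 (read(4)): returned 'ZM8K', offset=7
After 12 (seek(-1, CUR)): offset=6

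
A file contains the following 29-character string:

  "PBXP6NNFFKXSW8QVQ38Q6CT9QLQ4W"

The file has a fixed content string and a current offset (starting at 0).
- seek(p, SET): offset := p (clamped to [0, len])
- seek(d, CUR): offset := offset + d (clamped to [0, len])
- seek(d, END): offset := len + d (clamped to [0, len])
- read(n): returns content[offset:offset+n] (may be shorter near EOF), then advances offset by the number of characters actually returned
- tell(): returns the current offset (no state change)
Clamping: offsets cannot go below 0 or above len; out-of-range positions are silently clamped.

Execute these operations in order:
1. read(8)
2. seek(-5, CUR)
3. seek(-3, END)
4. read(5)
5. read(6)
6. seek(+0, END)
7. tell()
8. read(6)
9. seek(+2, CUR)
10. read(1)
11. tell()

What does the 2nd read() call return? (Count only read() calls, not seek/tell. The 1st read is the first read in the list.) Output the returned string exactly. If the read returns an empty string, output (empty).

After 1 (read(8)): returned 'PBXP6NNF', offset=8
After 2 (seek(-5, CUR)): offset=3
After 3 (seek(-3, END)): offset=26
After 4 (read(5)): returned 'Q4W', offset=29
After 5 (read(6)): returned '', offset=29
After 6 (seek(+0, END)): offset=29
After 7 (tell()): offset=29
After 8 (read(6)): returned '', offset=29
After 9 (seek(+2, CUR)): offset=29
After 10 (read(1)): returned '', offset=29
After 11 (tell()): offset=29

Answer: Q4W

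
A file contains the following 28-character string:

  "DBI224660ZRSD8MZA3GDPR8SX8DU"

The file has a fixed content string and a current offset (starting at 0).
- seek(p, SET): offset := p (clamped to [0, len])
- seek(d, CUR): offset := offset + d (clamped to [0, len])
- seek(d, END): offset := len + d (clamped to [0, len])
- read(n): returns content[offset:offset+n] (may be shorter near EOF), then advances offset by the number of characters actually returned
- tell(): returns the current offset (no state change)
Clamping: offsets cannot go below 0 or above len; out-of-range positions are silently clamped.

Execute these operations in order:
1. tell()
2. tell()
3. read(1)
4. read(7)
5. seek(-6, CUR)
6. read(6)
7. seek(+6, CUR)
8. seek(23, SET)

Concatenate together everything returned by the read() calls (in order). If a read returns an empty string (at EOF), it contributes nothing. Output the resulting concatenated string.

After 1 (tell()): offset=0
After 2 (tell()): offset=0
After 3 (read(1)): returned 'D', offset=1
After 4 (read(7)): returned 'BI22466', offset=8
After 5 (seek(-6, CUR)): offset=2
After 6 (read(6)): returned 'I22466', offset=8
After 7 (seek(+6, CUR)): offset=14
After 8 (seek(23, SET)): offset=23

Answer: DBI22466I22466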